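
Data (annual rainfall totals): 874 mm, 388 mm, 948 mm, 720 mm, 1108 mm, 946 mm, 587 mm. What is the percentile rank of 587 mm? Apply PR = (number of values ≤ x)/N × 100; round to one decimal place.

N = 7.
Strictly below 587: 1. Equal to 587: 1.
PR = 2/7 × 100 = 28.6

28.6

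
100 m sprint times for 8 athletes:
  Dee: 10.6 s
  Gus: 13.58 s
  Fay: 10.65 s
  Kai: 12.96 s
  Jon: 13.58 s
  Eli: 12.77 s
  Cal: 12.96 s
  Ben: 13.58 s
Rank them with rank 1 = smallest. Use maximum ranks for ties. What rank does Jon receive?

Sorted (ascending): 10.6, 10.65, 12.77, 12.96, 12.96, 13.58, 13.58, 13.58
The 2 values of 12.96 occupy positions 4–5 → each gets rank 5.
The 3 values of 13.58 occupy positions 6–8 → each gets rank 8.
Jon has value 13.58 s → rank 8.

8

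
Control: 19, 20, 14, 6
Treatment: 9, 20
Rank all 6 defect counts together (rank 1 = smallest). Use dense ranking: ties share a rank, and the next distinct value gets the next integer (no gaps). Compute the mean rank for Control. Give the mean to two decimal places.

Sorted (ascending): 6, 9, 14, 19, 20, 20
The 2 values of 20 share dense rank 5.
Remaining distinct values take the next consecutive integers.
Control values → pooled ranks: 19→4, 20→5, 14→3, 6→1
Mean rank = (4 + 5 + 3 + 1) / 4 = 3.25

3.25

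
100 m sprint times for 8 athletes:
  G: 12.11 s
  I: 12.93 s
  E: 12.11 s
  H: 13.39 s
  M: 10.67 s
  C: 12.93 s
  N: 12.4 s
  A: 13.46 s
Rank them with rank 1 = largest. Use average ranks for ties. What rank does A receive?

Sorted (descending): 13.46, 13.39, 12.93, 12.93, 12.4, 12.11, 12.11, 10.67
The 2 values of 12.93 occupy positions 3–4 → average rank (3+4)/2 = 3.5.
The 2 values of 12.11 occupy positions 6–7 → average rank (6+7)/2 = 6.5.
A has value 13.46 s → rank 1.

1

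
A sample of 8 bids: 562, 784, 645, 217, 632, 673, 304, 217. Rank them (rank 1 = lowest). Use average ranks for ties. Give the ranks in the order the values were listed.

Sorted (ascending): 217, 217, 304, 562, 632, 645, 673, 784
The 2 values of 217 occupy positions 1–2 → average rank (1+2)/2 = 1.5.

4, 8, 6, 1.5, 5, 7, 3, 1.5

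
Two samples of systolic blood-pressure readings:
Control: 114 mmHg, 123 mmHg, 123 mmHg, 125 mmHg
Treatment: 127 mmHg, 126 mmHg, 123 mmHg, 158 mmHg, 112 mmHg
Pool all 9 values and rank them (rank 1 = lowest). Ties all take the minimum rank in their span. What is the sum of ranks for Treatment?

28

Sorted (ascending): 112, 114, 123, 123, 123, 125, 126, 127, 158
The 3 values of 123 occupy positions 3–5 → each gets rank 3.
Treatment values → pooled ranks: 127→8, 126→7, 123→3, 158→9, 112→1
Rank sum = 8 + 7 + 3 + 9 + 1 = 28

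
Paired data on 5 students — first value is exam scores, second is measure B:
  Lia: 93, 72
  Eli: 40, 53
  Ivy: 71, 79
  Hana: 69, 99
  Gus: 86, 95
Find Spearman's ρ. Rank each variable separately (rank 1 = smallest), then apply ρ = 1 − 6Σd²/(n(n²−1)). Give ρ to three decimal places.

Ranks of variable 1: 5, 1, 3, 2, 4
Ranks of variable 2: 2, 1, 3, 5, 4
d = r₁ − r₂: 3, 0, 0, -3, 0
d²: 9, 0, 0, 9, 0; Σd² = 18
ρ = 1 − 6·18/(5·24) = 1 − 108/120 = 0.100

0.100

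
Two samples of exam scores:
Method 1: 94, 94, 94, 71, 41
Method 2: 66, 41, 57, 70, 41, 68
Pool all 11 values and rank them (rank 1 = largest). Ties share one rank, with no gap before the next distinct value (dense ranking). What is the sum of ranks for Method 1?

Sorted (descending): 94, 94, 94, 71, 70, 68, 66, 57, 41, 41, 41
The 3 values of 94 share dense rank 1.
The 3 values of 41 share dense rank 7.
Remaining distinct values take the next consecutive integers.
Method 1 values → pooled ranks: 94→1, 94→1, 94→1, 71→2, 41→7
Rank sum = 1 + 1 + 1 + 2 + 7 = 12

12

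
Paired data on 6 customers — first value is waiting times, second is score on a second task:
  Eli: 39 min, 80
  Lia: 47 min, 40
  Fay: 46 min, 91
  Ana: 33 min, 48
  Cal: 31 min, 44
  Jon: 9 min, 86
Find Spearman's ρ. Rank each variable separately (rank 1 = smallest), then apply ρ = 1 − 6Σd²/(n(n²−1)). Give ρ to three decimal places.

Ranks of variable 1: 4, 6, 5, 3, 2, 1
Ranks of variable 2: 4, 1, 6, 3, 2, 5
d = r₁ − r₂: 0, 5, -1, 0, 0, -4
d²: 0, 25, 1, 0, 0, 16; Σd² = 42
ρ = 1 − 6·42/(6·35) = 1 − 252/210 = -0.200

-0.200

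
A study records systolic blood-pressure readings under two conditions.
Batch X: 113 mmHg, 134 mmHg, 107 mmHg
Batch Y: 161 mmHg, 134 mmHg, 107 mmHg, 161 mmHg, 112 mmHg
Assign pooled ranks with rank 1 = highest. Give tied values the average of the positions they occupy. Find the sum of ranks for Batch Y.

20

Sorted (descending): 161, 161, 134, 134, 113, 112, 107, 107
The 2 values of 161 occupy positions 1–2 → average rank (1+2)/2 = 1.5.
The 2 values of 134 occupy positions 3–4 → average rank (3+4)/2 = 3.5.
The 2 values of 107 occupy positions 7–8 → average rank (7+8)/2 = 7.5.
Batch Y values → pooled ranks: 161→1.5, 134→3.5, 107→7.5, 161→1.5, 112→6
Rank sum = 1.5 + 3.5 + 7.5 + 1.5 + 6 = 20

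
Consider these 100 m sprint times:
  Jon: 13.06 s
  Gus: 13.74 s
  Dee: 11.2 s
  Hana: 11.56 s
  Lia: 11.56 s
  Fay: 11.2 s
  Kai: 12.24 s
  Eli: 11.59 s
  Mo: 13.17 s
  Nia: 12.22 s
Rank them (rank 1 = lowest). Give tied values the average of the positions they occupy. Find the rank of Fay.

1.5

Sorted (ascending): 11.2, 11.2, 11.56, 11.56, 11.59, 12.22, 12.24, 13.06, 13.17, 13.74
The 2 values of 11.2 occupy positions 1–2 → average rank (1+2)/2 = 1.5.
The 2 values of 11.56 occupy positions 3–4 → average rank (3+4)/2 = 3.5.
Fay has value 11.2 s → rank 1.5.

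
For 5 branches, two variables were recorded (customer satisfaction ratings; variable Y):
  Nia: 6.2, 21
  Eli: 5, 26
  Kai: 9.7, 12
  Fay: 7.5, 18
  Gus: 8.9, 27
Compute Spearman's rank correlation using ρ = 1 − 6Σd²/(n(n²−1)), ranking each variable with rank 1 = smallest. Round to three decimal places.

-0.400

Ranks of variable 1: 2, 1, 5, 3, 4
Ranks of variable 2: 3, 4, 1, 2, 5
d = r₁ − r₂: -1, -3, 4, 1, -1
d²: 1, 9, 16, 1, 1; Σd² = 28
ρ = 1 − 6·28/(5·24) = 1 − 168/120 = -0.400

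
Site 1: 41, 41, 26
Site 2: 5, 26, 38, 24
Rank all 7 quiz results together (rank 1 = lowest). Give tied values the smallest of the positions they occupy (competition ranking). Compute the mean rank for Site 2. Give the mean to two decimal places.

Sorted (ascending): 5, 24, 26, 26, 38, 41, 41
The 2 values of 26 occupy positions 3–4 → each gets rank 3.
The 2 values of 41 occupy positions 6–7 → each gets rank 6.
Site 2 values → pooled ranks: 5→1, 26→3, 38→5, 24→2
Mean rank = (1 + 3 + 5 + 2) / 4 = 2.75

2.75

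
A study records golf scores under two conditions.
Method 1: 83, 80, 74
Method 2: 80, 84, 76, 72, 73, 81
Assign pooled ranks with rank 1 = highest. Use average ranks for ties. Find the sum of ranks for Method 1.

13.5

Sorted (descending): 84, 83, 81, 80, 80, 76, 74, 73, 72
The 2 values of 80 occupy positions 4–5 → average rank (4+5)/2 = 4.5.
Method 1 values → pooled ranks: 83→2, 80→4.5, 74→7
Rank sum = 2 + 4.5 + 7 = 13.5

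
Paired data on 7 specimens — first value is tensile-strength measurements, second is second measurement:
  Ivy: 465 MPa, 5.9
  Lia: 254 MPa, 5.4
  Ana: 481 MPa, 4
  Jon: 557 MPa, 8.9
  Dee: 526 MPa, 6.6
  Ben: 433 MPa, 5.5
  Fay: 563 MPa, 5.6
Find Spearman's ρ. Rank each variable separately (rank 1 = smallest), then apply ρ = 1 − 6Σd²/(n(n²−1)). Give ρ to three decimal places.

Ranks of variable 1: 3, 1, 4, 6, 5, 2, 7
Ranks of variable 2: 5, 2, 1, 7, 6, 3, 4
d = r₁ − r₂: -2, -1, 3, -1, -1, -1, 3
d²: 4, 1, 9, 1, 1, 1, 9; Σd² = 26
ρ = 1 − 6·26/(7·48) = 1 − 156/336 = 0.536

0.536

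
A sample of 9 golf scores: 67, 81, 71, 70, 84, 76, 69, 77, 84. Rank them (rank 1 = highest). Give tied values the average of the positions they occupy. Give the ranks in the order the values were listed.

Sorted (descending): 84, 84, 81, 77, 76, 71, 70, 69, 67
The 2 values of 84 occupy positions 1–2 → average rank (1+2)/2 = 1.5.

9, 3, 6, 7, 1.5, 5, 8, 4, 1.5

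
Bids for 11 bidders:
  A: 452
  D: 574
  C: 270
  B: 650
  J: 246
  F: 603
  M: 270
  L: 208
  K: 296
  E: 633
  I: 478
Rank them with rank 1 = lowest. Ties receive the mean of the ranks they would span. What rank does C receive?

Sorted (ascending): 208, 246, 270, 270, 296, 452, 478, 574, 603, 633, 650
The 2 values of 270 occupy positions 3–4 → average rank (3+4)/2 = 3.5.
C has value 270 → rank 3.5.

3.5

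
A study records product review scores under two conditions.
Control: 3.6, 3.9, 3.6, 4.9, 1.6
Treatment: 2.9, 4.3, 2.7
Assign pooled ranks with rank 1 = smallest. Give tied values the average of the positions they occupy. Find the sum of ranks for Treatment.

Sorted (ascending): 1.6, 2.7, 2.9, 3.6, 3.6, 3.9, 4.3, 4.9
The 2 values of 3.6 occupy positions 4–5 → average rank (4+5)/2 = 4.5.
Treatment values → pooled ranks: 2.9→3, 4.3→7, 2.7→2
Rank sum = 3 + 7 + 2 = 12

12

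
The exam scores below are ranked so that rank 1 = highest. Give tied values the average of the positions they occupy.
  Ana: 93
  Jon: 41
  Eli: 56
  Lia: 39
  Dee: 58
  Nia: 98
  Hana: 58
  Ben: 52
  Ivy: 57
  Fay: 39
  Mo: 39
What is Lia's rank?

Sorted (descending): 98, 93, 58, 58, 57, 56, 52, 41, 39, 39, 39
The 2 values of 58 occupy positions 3–4 → average rank (3+4)/2 = 3.5.
The 3 values of 39 occupy positions 9–11 → average rank 10.
Lia has value 39 → rank 10.

10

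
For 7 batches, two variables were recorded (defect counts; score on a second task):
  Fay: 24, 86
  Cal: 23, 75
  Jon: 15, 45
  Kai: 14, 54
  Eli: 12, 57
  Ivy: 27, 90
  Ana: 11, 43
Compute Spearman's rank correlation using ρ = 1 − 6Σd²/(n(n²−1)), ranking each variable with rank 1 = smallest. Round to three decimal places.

Ranks of variable 1: 6, 5, 4, 3, 2, 7, 1
Ranks of variable 2: 6, 5, 2, 3, 4, 7, 1
d = r₁ − r₂: 0, 0, 2, 0, -2, 0, 0
d²: 0, 0, 4, 0, 4, 0, 0; Σd² = 8
ρ = 1 − 6·8/(7·48) = 1 − 48/336 = 0.857

0.857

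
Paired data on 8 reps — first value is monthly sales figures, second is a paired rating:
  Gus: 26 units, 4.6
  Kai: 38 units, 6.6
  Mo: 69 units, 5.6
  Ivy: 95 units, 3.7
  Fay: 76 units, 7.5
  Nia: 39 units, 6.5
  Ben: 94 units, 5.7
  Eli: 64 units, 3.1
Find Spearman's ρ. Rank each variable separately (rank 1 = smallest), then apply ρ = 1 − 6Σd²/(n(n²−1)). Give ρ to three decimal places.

-0.095

Ranks of variable 1: 1, 2, 5, 8, 6, 3, 7, 4
Ranks of variable 2: 3, 7, 4, 2, 8, 6, 5, 1
d = r₁ − r₂: -2, -5, 1, 6, -2, -3, 2, 3
d²: 4, 25, 1, 36, 4, 9, 4, 9; Σd² = 92
ρ = 1 − 6·92/(8·63) = 1 − 552/504 = -0.095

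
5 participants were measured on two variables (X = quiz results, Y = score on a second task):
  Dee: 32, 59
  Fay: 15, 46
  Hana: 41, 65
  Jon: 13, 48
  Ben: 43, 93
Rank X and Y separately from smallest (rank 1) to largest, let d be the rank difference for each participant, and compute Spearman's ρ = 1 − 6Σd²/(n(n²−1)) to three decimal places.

0.900

Ranks of variable 1: 3, 2, 4, 1, 5
Ranks of variable 2: 3, 1, 4, 2, 5
d = r₁ − r₂: 0, 1, 0, -1, 0
d²: 0, 1, 0, 1, 0; Σd² = 2
ρ = 1 − 6·2/(5·24) = 1 − 12/120 = 0.900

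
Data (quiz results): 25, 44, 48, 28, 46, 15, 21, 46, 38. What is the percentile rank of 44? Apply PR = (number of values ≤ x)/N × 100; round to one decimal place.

N = 9.
Strictly below 44: 5. Equal to 44: 1.
PR = 6/9 × 100 = 66.7

66.7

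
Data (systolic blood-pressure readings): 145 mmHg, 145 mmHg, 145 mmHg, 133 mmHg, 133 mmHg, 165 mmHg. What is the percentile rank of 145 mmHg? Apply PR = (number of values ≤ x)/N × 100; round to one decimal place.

83.3

N = 6.
Strictly below 145: 2. Equal to 145: 3.
PR = 5/6 × 100 = 83.3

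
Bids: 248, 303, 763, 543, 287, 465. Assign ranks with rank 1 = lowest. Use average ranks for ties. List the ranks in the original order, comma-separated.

Sorted (ascending): 248, 287, 303, 465, 543, 763
No ties — each value takes its position as its rank.

1, 3, 6, 5, 2, 4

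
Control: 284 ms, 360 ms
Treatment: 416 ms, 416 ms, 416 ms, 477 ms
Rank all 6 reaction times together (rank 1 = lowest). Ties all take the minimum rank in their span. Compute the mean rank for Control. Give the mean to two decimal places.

1.50

Sorted (ascending): 284, 360, 416, 416, 416, 477
The 3 values of 416 occupy positions 3–5 → each gets rank 3.
Control values → pooled ranks: 284→1, 360→2
Mean rank = (1 + 2) / 2 = 1.50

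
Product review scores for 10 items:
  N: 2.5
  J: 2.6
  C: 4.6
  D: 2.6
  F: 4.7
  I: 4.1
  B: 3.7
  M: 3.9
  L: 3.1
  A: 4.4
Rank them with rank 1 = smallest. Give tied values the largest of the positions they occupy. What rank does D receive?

Sorted (ascending): 2.5, 2.6, 2.6, 3.1, 3.7, 3.9, 4.1, 4.4, 4.6, 4.7
The 2 values of 2.6 occupy positions 2–3 → each gets rank 3.
D has value 2.6 → rank 3.

3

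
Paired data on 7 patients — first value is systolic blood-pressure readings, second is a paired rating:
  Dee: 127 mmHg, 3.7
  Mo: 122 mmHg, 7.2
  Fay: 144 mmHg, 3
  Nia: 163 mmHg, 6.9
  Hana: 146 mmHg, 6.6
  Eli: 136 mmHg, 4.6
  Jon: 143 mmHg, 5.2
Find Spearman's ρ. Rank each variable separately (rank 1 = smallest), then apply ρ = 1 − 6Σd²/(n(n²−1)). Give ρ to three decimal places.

0.036

Ranks of variable 1: 2, 1, 5, 7, 6, 3, 4
Ranks of variable 2: 2, 7, 1, 6, 5, 3, 4
d = r₁ − r₂: 0, -6, 4, 1, 1, 0, 0
d²: 0, 36, 16, 1, 1, 0, 0; Σd² = 54
ρ = 1 − 6·54/(7·48) = 1 − 324/336 = 0.036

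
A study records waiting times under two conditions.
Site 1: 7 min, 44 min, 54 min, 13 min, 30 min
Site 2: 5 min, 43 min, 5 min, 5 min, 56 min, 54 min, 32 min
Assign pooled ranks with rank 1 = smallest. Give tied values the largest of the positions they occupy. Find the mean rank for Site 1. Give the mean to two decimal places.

7.00

Sorted (ascending): 5, 5, 5, 7, 13, 30, 32, 43, 44, 54, 54, 56
The 3 values of 5 occupy positions 1–3 → each gets rank 3.
The 2 values of 54 occupy positions 10–11 → each gets rank 11.
Site 1 values → pooled ranks: 7→4, 44→9, 54→11, 13→5, 30→6
Mean rank = (4 + 9 + 11 + 5 + 6) / 5 = 7.00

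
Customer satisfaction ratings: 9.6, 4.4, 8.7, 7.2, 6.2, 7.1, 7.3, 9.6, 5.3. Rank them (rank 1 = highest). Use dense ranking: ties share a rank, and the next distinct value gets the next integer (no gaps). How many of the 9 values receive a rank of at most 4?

Sorted (descending): 9.6, 9.6, 8.7, 7.3, 7.2, 7.1, 6.2, 5.3, 4.4
The 2 values of 9.6 share dense rank 1.
Remaining distinct values take the next consecutive integers.
Ranks ≤ 4: {1, 1, 2, 3, 4} → 5 values.

5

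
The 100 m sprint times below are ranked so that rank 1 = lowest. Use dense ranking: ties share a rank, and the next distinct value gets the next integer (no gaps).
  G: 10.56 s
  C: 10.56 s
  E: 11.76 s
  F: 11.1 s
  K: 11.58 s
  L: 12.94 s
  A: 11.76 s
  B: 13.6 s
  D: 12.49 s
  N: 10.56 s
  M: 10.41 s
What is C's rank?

Sorted (ascending): 10.41, 10.56, 10.56, 10.56, 11.1, 11.58, 11.76, 11.76, 12.49, 12.94, 13.6
The 3 values of 10.56 share dense rank 2.
The 2 values of 11.76 share dense rank 5.
Remaining distinct values take the next consecutive integers.
C has value 10.56 s → rank 2.

2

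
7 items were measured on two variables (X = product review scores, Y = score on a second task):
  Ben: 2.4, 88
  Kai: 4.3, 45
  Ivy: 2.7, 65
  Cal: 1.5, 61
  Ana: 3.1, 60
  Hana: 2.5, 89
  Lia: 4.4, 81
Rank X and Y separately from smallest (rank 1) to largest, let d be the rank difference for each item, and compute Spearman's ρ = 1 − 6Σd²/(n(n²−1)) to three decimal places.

-0.321

Ranks of variable 1: 2, 6, 4, 1, 5, 3, 7
Ranks of variable 2: 6, 1, 4, 3, 2, 7, 5
d = r₁ − r₂: -4, 5, 0, -2, 3, -4, 2
d²: 16, 25, 0, 4, 9, 16, 4; Σd² = 74
ρ = 1 − 6·74/(7·48) = 1 − 444/336 = -0.321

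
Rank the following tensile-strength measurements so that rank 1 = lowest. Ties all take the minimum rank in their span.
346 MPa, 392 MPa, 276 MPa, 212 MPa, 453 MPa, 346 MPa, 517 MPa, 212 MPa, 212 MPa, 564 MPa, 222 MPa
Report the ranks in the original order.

Sorted (ascending): 212, 212, 212, 222, 276, 346, 346, 392, 453, 517, 564
The 3 values of 212 occupy positions 1–3 → each gets rank 1.
The 2 values of 346 occupy positions 6–7 → each gets rank 6.

6, 8, 5, 1, 9, 6, 10, 1, 1, 11, 4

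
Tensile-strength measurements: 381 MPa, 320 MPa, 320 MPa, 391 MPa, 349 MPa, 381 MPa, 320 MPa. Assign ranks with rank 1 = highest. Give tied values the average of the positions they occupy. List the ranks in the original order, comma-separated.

2.5, 6, 6, 1, 4, 2.5, 6

Sorted (descending): 391, 381, 381, 349, 320, 320, 320
The 2 values of 381 occupy positions 2–3 → average rank (2+3)/2 = 2.5.
The 3 values of 320 occupy positions 5–7 → average rank 6.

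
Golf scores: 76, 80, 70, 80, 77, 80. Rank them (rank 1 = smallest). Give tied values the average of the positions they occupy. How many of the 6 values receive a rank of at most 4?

3

Sorted (ascending): 70, 76, 77, 80, 80, 80
The 3 values of 80 occupy positions 4–6 → average rank 5.
Ranks ≤ 4: {1, 2, 3} → 3 values.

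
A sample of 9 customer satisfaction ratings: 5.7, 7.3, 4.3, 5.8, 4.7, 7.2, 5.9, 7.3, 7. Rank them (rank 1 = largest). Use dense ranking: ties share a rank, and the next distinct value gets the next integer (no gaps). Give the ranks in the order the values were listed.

6, 1, 8, 5, 7, 2, 4, 1, 3

Sorted (descending): 7.3, 7.3, 7.2, 7, 5.9, 5.8, 5.7, 4.7, 4.3
The 2 values of 7.3 share dense rank 1.
Remaining distinct values take the next consecutive integers.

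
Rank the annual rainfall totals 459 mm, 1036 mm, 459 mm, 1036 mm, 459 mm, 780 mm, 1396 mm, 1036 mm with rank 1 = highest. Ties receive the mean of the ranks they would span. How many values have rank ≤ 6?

Sorted (descending): 1396, 1036, 1036, 1036, 780, 459, 459, 459
The 3 values of 1036 occupy positions 2–4 → average rank 3.
The 3 values of 459 occupy positions 6–8 → average rank 7.
Ranks ≤ 6: {1, 3, 3, 3, 5} → 5 values.

5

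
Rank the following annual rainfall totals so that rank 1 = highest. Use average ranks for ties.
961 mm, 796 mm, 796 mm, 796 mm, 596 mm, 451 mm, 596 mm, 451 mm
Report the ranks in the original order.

1, 3, 3, 3, 5.5, 7.5, 5.5, 7.5

Sorted (descending): 961, 796, 796, 796, 596, 596, 451, 451
The 3 values of 796 occupy positions 2–4 → average rank 3.
The 2 values of 596 occupy positions 5–6 → average rank (5+6)/2 = 5.5.
The 2 values of 451 occupy positions 7–8 → average rank (7+8)/2 = 7.5.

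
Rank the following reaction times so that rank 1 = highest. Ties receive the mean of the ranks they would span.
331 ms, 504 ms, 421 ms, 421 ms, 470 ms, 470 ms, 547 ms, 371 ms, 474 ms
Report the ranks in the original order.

9, 2, 6.5, 6.5, 4.5, 4.5, 1, 8, 3

Sorted (descending): 547, 504, 474, 470, 470, 421, 421, 371, 331
The 2 values of 470 occupy positions 4–5 → average rank (4+5)/2 = 4.5.
The 2 values of 421 occupy positions 6–7 → average rank (6+7)/2 = 6.5.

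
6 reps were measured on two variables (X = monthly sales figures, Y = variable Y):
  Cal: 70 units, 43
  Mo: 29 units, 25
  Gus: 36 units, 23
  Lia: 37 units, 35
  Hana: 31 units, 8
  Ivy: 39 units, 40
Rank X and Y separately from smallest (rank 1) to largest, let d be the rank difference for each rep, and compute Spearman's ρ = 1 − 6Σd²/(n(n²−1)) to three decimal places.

Ranks of variable 1: 6, 1, 3, 4, 2, 5
Ranks of variable 2: 6, 3, 2, 4, 1, 5
d = r₁ − r₂: 0, -2, 1, 0, 1, 0
d²: 0, 4, 1, 0, 1, 0; Σd² = 6
ρ = 1 − 6·6/(6·35) = 1 − 36/210 = 0.829

0.829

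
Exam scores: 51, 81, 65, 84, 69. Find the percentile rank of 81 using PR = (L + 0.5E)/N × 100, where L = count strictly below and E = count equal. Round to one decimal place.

N = 5.
Strictly below 81: 3. Equal to 81: 1.
PR = (3 + 0.5·1)/5 × 100 = 70.0

70.0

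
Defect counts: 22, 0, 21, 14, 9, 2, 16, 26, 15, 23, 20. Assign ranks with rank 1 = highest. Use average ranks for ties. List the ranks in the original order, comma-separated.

3, 11, 4, 8, 9, 10, 6, 1, 7, 2, 5

Sorted (descending): 26, 23, 22, 21, 20, 16, 15, 14, 9, 2, 0
No ties — each value takes its position as its rank.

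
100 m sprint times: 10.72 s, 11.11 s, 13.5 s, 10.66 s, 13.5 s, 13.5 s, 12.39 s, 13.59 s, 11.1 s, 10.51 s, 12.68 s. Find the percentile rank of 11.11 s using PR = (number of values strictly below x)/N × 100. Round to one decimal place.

N = 11.
Strictly below 11.11: 4. Equal to 11.11: 1.
PR = 4/11 × 100 = 36.4

36.4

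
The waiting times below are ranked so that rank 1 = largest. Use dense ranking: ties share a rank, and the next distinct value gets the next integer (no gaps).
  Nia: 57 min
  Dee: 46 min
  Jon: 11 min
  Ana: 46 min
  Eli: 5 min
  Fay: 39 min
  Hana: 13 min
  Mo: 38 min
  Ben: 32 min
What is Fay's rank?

3

Sorted (descending): 57, 46, 46, 39, 38, 32, 13, 11, 5
The 2 values of 46 share dense rank 2.
Remaining distinct values take the next consecutive integers.
Fay has value 39 min → rank 3.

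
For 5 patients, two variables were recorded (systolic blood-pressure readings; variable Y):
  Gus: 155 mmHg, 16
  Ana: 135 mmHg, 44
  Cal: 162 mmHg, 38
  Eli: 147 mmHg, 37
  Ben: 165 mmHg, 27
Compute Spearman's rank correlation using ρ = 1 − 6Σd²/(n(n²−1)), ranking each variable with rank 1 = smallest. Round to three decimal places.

-0.500

Ranks of variable 1: 3, 1, 4, 2, 5
Ranks of variable 2: 1, 5, 4, 3, 2
d = r₁ − r₂: 2, -4, 0, -1, 3
d²: 4, 16, 0, 1, 9; Σd² = 30
ρ = 1 − 6·30/(5·24) = 1 − 180/120 = -0.500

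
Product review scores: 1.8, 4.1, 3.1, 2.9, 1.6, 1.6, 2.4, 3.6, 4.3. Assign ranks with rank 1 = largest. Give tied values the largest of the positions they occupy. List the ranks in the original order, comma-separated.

7, 2, 4, 5, 9, 9, 6, 3, 1

Sorted (descending): 4.3, 4.1, 3.6, 3.1, 2.9, 2.4, 1.8, 1.6, 1.6
The 2 values of 1.6 occupy positions 8–9 → each gets rank 9.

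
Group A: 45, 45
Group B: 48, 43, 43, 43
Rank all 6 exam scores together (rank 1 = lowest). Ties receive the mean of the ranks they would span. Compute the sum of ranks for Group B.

12

Sorted (ascending): 43, 43, 43, 45, 45, 48
The 3 values of 43 occupy positions 1–3 → average rank 2.
The 2 values of 45 occupy positions 4–5 → average rank (4+5)/2 = 4.5.
Group B values → pooled ranks: 48→6, 43→2, 43→2, 43→2
Rank sum = 6 + 2 + 2 + 2 = 12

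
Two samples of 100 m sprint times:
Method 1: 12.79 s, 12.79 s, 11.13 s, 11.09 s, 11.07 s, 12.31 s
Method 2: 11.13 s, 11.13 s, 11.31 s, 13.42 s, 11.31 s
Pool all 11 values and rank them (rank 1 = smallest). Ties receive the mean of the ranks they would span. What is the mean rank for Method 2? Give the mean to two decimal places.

6.40

Sorted (ascending): 11.07, 11.09, 11.13, 11.13, 11.13, 11.31, 11.31, 12.31, 12.79, 12.79, 13.42
The 3 values of 11.13 occupy positions 3–5 → average rank 4.
The 2 values of 11.31 occupy positions 6–7 → average rank (6+7)/2 = 6.5.
The 2 values of 12.79 occupy positions 9–10 → average rank (9+10)/2 = 9.5.
Method 2 values → pooled ranks: 11.13→4, 11.13→4, 11.31→6.5, 13.42→11, 11.31→6.5
Mean rank = (4 + 4 + 6.5 + 11 + 6.5) / 5 = 6.40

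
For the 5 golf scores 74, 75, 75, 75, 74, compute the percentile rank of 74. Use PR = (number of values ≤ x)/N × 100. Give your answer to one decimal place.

N = 5.
Strictly below 74: 0. Equal to 74: 2.
PR = 2/5 × 100 = 40.0

40.0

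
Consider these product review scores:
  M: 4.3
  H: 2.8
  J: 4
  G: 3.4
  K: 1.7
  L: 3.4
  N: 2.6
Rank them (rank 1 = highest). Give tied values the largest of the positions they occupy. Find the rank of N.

6

Sorted (descending): 4.3, 4, 3.4, 3.4, 2.8, 2.6, 1.7
The 2 values of 3.4 occupy positions 3–4 → each gets rank 4.
N has value 2.6 → rank 6.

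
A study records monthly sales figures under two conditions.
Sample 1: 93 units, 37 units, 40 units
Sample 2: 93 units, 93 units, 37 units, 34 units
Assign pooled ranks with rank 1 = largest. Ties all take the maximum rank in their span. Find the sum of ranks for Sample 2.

Sorted (descending): 93, 93, 93, 40, 37, 37, 34
The 3 values of 93 occupy positions 1–3 → each gets rank 3.
The 2 values of 37 occupy positions 5–6 → each gets rank 6.
Sample 2 values → pooled ranks: 93→3, 93→3, 37→6, 34→7
Rank sum = 3 + 3 + 6 + 7 = 19

19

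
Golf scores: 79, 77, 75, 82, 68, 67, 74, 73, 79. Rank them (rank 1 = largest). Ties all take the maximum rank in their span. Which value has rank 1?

82

Sorted (descending): 82, 79, 79, 77, 75, 74, 73, 68, 67
The 2 values of 79 occupy positions 2–3 → each gets rank 3.
Rank 1 → value 82.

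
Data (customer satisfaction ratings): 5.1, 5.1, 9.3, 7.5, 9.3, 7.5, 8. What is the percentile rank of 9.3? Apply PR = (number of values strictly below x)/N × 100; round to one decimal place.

N = 7.
Strictly below 9.3: 5. Equal to 9.3: 2.
PR = 5/7 × 100 = 71.4

71.4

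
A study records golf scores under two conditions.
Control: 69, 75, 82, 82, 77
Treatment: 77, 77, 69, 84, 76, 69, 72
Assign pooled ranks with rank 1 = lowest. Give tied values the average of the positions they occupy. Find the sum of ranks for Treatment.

Sorted (ascending): 69, 69, 69, 72, 75, 76, 77, 77, 77, 82, 82, 84
The 3 values of 69 occupy positions 1–3 → average rank 2.
The 3 values of 77 occupy positions 7–9 → average rank 8.
The 2 values of 82 occupy positions 10–11 → average rank (10+11)/2 = 10.5.
Treatment values → pooled ranks: 77→8, 77→8, 69→2, 84→12, 76→6, 69→2, 72→4
Rank sum = 8 + 8 + 2 + 12 + 6 + 2 + 4 = 42

42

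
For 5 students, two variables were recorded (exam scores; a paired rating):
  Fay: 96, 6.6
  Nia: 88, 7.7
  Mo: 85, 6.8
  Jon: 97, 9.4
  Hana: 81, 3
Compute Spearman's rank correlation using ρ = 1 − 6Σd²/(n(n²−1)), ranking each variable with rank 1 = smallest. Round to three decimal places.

0.700

Ranks of variable 1: 4, 3, 2, 5, 1
Ranks of variable 2: 2, 4, 3, 5, 1
d = r₁ − r₂: 2, -1, -1, 0, 0
d²: 4, 1, 1, 0, 0; Σd² = 6
ρ = 1 − 6·6/(5·24) = 1 − 36/120 = 0.700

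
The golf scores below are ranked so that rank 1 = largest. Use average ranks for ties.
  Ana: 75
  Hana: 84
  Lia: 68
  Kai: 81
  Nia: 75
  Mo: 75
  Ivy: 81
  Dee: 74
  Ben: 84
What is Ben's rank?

1.5

Sorted (descending): 84, 84, 81, 81, 75, 75, 75, 74, 68
The 2 values of 84 occupy positions 1–2 → average rank (1+2)/2 = 1.5.
The 2 values of 81 occupy positions 3–4 → average rank (3+4)/2 = 3.5.
The 3 values of 75 occupy positions 5–7 → average rank 6.
Ben has value 84 → rank 1.5.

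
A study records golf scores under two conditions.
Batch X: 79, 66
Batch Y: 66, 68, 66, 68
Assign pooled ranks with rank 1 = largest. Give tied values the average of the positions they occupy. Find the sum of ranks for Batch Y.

15

Sorted (descending): 79, 68, 68, 66, 66, 66
The 2 values of 68 occupy positions 2–3 → average rank (2+3)/2 = 2.5.
The 3 values of 66 occupy positions 4–6 → average rank 5.
Batch Y values → pooled ranks: 66→5, 68→2.5, 66→5, 68→2.5
Rank sum = 5 + 2.5 + 5 + 2.5 = 15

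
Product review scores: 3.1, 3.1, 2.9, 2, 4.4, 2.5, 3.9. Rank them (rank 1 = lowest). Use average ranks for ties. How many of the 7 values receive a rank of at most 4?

3

Sorted (ascending): 2, 2.5, 2.9, 3.1, 3.1, 3.9, 4.4
The 2 values of 3.1 occupy positions 4–5 → average rank (4+5)/2 = 4.5.
Ranks ≤ 4: {1, 2, 3} → 3 values.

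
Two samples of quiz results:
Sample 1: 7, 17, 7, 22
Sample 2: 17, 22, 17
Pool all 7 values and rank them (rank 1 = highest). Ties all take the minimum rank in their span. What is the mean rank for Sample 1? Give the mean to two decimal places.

Sorted (descending): 22, 22, 17, 17, 17, 7, 7
The 2 values of 22 occupy positions 1–2 → each gets rank 1.
The 3 values of 17 occupy positions 3–5 → each gets rank 3.
The 2 values of 7 occupy positions 6–7 → each gets rank 6.
Sample 1 values → pooled ranks: 7→6, 17→3, 7→6, 22→1
Mean rank = (6 + 3 + 6 + 1) / 4 = 4.00

4.00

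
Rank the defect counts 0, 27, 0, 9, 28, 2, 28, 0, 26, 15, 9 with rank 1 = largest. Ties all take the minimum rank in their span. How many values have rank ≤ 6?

7

Sorted (descending): 28, 28, 27, 26, 15, 9, 9, 2, 0, 0, 0
The 2 values of 28 occupy positions 1–2 → each gets rank 1.
The 2 values of 9 occupy positions 6–7 → each gets rank 6.
The 3 values of 0 occupy positions 9–11 → each gets rank 9.
Ranks ≤ 6: {1, 1, 3, 4, 5, 6, 6} → 7 values.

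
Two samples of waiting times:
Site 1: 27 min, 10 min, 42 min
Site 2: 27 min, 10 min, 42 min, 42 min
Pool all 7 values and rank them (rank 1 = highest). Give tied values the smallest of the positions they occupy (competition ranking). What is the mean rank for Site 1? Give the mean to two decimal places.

3.67

Sorted (descending): 42, 42, 42, 27, 27, 10, 10
The 3 values of 42 occupy positions 1–3 → each gets rank 1.
The 2 values of 27 occupy positions 4–5 → each gets rank 4.
The 2 values of 10 occupy positions 6–7 → each gets rank 6.
Site 1 values → pooled ranks: 27→4, 10→6, 42→1
Mean rank = (4 + 6 + 1) / 3 = 3.67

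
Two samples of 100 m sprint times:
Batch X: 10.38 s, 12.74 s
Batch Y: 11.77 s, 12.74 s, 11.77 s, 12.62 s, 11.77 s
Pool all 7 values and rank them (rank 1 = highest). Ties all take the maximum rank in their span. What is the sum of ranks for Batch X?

Sorted (descending): 12.74, 12.74, 12.62, 11.77, 11.77, 11.77, 10.38
The 2 values of 12.74 occupy positions 1–2 → each gets rank 2.
The 3 values of 11.77 occupy positions 4–6 → each gets rank 6.
Batch X values → pooled ranks: 10.38→7, 12.74→2
Rank sum = 7 + 2 = 9

9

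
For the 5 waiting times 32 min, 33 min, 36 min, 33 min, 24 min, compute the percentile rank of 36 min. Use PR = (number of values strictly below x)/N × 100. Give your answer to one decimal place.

80.0

N = 5.
Strictly below 36: 4. Equal to 36: 1.
PR = 4/5 × 100 = 80.0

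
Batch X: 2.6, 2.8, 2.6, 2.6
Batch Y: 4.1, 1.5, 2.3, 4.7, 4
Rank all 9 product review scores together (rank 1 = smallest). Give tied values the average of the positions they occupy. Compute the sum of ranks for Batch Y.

Sorted (ascending): 1.5, 2.3, 2.6, 2.6, 2.6, 2.8, 4, 4.1, 4.7
The 3 values of 2.6 occupy positions 3–5 → average rank 4.
Batch Y values → pooled ranks: 4.1→8, 1.5→1, 2.3→2, 4.7→9, 4→7
Rank sum = 8 + 1 + 2 + 9 + 7 = 27

27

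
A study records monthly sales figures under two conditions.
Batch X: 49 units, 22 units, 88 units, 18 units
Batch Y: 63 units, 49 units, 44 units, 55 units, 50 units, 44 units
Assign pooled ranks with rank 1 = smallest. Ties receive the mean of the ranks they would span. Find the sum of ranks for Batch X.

Sorted (ascending): 18, 22, 44, 44, 49, 49, 50, 55, 63, 88
The 2 values of 44 occupy positions 3–4 → average rank (3+4)/2 = 3.5.
The 2 values of 49 occupy positions 5–6 → average rank (5+6)/2 = 5.5.
Batch X values → pooled ranks: 49→5.5, 22→2, 88→10, 18→1
Rank sum = 5.5 + 2 + 10 + 1 = 18.5

18.5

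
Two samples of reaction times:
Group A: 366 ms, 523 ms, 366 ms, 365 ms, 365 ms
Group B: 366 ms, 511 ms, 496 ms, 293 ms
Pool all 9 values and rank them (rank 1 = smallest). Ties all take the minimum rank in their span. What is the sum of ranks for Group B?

Sorted (ascending): 293, 365, 365, 366, 366, 366, 496, 511, 523
The 2 values of 365 occupy positions 2–3 → each gets rank 2.
The 3 values of 366 occupy positions 4–6 → each gets rank 4.
Group B values → pooled ranks: 366→4, 511→8, 496→7, 293→1
Rank sum = 4 + 8 + 7 + 1 = 20

20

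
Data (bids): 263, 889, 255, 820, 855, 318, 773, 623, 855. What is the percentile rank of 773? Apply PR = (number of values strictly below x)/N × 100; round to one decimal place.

44.4

N = 9.
Strictly below 773: 4. Equal to 773: 1.
PR = 4/9 × 100 = 44.4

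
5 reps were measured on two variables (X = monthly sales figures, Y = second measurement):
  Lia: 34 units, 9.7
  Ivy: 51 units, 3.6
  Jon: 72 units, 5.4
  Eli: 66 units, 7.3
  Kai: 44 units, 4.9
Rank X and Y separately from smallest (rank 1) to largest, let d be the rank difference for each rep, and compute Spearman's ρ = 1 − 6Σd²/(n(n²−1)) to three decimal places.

-0.200

Ranks of variable 1: 1, 3, 5, 4, 2
Ranks of variable 2: 5, 1, 3, 4, 2
d = r₁ − r₂: -4, 2, 2, 0, 0
d²: 16, 4, 4, 0, 0; Σd² = 24
ρ = 1 − 6·24/(5·24) = 1 − 144/120 = -0.200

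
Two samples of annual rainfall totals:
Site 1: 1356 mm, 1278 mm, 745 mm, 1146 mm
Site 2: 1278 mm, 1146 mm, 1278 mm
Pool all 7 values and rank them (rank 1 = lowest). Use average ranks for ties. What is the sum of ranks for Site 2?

Sorted (ascending): 745, 1146, 1146, 1278, 1278, 1278, 1356
The 2 values of 1146 occupy positions 2–3 → average rank (2+3)/2 = 2.5.
The 3 values of 1278 occupy positions 4–6 → average rank 5.
Site 2 values → pooled ranks: 1278→5, 1146→2.5, 1278→5
Rank sum = 5 + 2.5 + 5 = 12.5

12.5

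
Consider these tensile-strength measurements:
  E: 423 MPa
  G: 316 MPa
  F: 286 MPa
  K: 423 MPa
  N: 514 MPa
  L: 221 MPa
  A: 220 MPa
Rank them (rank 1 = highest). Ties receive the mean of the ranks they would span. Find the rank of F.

Sorted (descending): 514, 423, 423, 316, 286, 221, 220
The 2 values of 423 occupy positions 2–3 → average rank (2+3)/2 = 2.5.
F has value 286 MPa → rank 5.

5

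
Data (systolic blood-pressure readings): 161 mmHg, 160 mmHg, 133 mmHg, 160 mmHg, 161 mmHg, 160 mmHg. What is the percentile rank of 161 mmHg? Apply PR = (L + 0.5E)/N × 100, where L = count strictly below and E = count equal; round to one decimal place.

N = 6.
Strictly below 161: 4. Equal to 161: 2.
PR = (4 + 0.5·2)/6 × 100 = 83.3

83.3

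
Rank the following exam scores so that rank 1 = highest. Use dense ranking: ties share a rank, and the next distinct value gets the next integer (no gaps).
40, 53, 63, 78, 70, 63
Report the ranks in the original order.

Sorted (descending): 78, 70, 63, 63, 53, 40
The 2 values of 63 share dense rank 3.
Remaining distinct values take the next consecutive integers.

5, 4, 3, 1, 2, 3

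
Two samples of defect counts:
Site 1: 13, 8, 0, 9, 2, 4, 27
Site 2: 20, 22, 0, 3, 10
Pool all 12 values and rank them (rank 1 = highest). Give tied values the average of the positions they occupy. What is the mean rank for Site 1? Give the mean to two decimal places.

Sorted (descending): 27, 22, 20, 13, 10, 9, 8, 4, 3, 2, 0, 0
The 2 values of 0 occupy positions 11–12 → average rank (11+12)/2 = 11.5.
Site 1 values → pooled ranks: 13→4, 8→7, 0→11.5, 9→6, 2→10, 4→8, 27→1
Mean rank = (4 + 7 + 11.5 + 6 + 10 + 8 + 1) / 7 = 6.79

6.79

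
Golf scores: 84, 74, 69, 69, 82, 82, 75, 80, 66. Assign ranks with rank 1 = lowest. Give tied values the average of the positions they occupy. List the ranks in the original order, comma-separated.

Sorted (ascending): 66, 69, 69, 74, 75, 80, 82, 82, 84
The 2 values of 69 occupy positions 2–3 → average rank (2+3)/2 = 2.5.
The 2 values of 82 occupy positions 7–8 → average rank (7+8)/2 = 7.5.

9, 4, 2.5, 2.5, 7.5, 7.5, 5, 6, 1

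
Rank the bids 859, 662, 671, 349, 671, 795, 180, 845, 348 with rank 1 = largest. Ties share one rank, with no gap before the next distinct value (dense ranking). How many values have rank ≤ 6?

Sorted (descending): 859, 845, 795, 671, 671, 662, 349, 348, 180
The 2 values of 671 share dense rank 4.
Remaining distinct values take the next consecutive integers.
Ranks ≤ 6: {1, 2, 3, 4, 4, 5, 6} → 7 values.

7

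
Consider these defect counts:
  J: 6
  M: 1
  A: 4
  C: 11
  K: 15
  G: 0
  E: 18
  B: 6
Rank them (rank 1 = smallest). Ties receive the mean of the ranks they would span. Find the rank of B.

4.5

Sorted (ascending): 0, 1, 4, 6, 6, 11, 15, 18
The 2 values of 6 occupy positions 4–5 → average rank (4+5)/2 = 4.5.
B has value 6 → rank 4.5.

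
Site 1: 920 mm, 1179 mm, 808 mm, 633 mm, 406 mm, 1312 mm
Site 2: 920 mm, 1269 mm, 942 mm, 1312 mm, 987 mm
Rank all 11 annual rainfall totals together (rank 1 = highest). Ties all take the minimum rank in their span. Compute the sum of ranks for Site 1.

Sorted (descending): 1312, 1312, 1269, 1179, 987, 942, 920, 920, 808, 633, 406
The 2 values of 1312 occupy positions 1–2 → each gets rank 1.
The 2 values of 920 occupy positions 7–8 → each gets rank 7.
Site 1 values → pooled ranks: 920→7, 1179→4, 808→9, 633→10, 406→11, 1312→1
Rank sum = 7 + 4 + 9 + 10 + 11 + 1 = 42

42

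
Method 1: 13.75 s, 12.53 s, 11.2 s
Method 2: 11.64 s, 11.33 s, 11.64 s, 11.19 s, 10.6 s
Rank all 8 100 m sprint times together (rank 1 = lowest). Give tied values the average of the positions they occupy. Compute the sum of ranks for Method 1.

Sorted (ascending): 10.6, 11.19, 11.2, 11.33, 11.64, 11.64, 12.53, 13.75
The 2 values of 11.64 occupy positions 5–6 → average rank (5+6)/2 = 5.5.
Method 1 values → pooled ranks: 13.75→8, 12.53→7, 11.2→3
Rank sum = 8 + 7 + 3 = 18

18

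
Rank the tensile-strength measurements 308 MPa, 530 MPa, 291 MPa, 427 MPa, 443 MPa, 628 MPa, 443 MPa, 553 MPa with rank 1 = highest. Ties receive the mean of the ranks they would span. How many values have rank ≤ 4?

3

Sorted (descending): 628, 553, 530, 443, 443, 427, 308, 291
The 2 values of 443 occupy positions 4–5 → average rank (4+5)/2 = 4.5.
Ranks ≤ 4: {1, 2, 3} → 3 values.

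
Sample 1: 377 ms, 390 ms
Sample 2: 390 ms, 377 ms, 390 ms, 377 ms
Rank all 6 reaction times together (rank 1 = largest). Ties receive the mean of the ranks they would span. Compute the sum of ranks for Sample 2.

14

Sorted (descending): 390, 390, 390, 377, 377, 377
The 3 values of 390 occupy positions 1–3 → average rank 2.
The 3 values of 377 occupy positions 4–6 → average rank 5.
Sample 2 values → pooled ranks: 390→2, 377→5, 390→2, 377→5
Rank sum = 2 + 5 + 2 + 5 = 14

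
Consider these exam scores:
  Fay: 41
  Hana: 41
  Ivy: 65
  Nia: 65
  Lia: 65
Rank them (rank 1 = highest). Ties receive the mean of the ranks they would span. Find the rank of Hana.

4.5

Sorted (descending): 65, 65, 65, 41, 41
The 3 values of 65 occupy positions 1–3 → average rank 2.
The 2 values of 41 occupy positions 4–5 → average rank (4+5)/2 = 4.5.
Hana has value 41 → rank 4.5.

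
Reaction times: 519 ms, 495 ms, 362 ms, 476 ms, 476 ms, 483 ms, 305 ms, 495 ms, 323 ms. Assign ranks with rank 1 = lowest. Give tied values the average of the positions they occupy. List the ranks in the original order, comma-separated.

Sorted (ascending): 305, 323, 362, 476, 476, 483, 495, 495, 519
The 2 values of 476 occupy positions 4–5 → average rank (4+5)/2 = 4.5.
The 2 values of 495 occupy positions 7–8 → average rank (7+8)/2 = 7.5.

9, 7.5, 3, 4.5, 4.5, 6, 1, 7.5, 2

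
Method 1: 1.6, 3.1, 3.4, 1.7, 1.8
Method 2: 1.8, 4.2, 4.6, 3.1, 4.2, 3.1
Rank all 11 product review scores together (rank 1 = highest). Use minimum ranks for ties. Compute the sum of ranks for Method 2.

23

Sorted (descending): 4.6, 4.2, 4.2, 3.4, 3.1, 3.1, 3.1, 1.8, 1.8, 1.7, 1.6
The 2 values of 4.2 occupy positions 2–3 → each gets rank 2.
The 3 values of 3.1 occupy positions 5–7 → each gets rank 5.
The 2 values of 1.8 occupy positions 8–9 → each gets rank 8.
Method 2 values → pooled ranks: 1.8→8, 4.2→2, 4.6→1, 3.1→5, 4.2→2, 3.1→5
Rank sum = 8 + 2 + 1 + 5 + 2 + 5 = 23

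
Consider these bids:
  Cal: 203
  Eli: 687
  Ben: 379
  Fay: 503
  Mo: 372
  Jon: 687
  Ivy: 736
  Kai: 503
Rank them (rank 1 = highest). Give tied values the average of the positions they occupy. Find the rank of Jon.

2.5

Sorted (descending): 736, 687, 687, 503, 503, 379, 372, 203
The 2 values of 687 occupy positions 2–3 → average rank (2+3)/2 = 2.5.
The 2 values of 503 occupy positions 4–5 → average rank (4+5)/2 = 4.5.
Jon has value 687 → rank 2.5.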